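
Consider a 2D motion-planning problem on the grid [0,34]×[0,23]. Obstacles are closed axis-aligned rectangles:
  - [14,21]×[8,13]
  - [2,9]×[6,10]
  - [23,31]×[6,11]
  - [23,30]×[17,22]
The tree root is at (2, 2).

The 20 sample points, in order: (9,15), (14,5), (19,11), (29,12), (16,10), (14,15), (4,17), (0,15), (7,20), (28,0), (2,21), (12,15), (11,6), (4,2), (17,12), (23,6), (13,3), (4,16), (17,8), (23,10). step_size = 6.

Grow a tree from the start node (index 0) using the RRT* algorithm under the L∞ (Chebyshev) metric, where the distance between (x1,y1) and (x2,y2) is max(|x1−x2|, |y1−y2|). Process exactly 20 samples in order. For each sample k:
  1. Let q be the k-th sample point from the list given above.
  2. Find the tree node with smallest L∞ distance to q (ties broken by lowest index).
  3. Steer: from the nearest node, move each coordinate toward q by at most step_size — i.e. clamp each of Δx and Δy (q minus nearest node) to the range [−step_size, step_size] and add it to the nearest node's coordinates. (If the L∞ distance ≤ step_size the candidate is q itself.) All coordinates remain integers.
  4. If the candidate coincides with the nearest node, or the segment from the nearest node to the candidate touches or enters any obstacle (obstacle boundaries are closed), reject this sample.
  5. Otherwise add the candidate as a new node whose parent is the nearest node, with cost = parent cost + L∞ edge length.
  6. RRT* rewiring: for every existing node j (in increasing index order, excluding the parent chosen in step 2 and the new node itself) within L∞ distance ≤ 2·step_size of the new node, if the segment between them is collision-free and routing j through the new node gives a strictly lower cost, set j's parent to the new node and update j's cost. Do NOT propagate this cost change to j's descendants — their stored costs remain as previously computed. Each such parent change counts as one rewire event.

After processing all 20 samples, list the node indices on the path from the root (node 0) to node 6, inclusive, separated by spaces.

Path: 0 1 2 6

1. q=(9,15) nearest=0 d=13 new=(8,8) → blocked by [2,9]×[6,10], reject
2. q=(14,5) nearest=0 d=12 new=(8,5) → add node 1 parent=0 cost=6
3. q=(19,11) nearest=1 d=11 new=(14,11) → blocked by [14,21]×[8,13], reject
4. q=(29,12) nearest=1 d=21 new=(14,11) → blocked by [14,21]×[8,13], reject
5. q=(16,10) nearest=1 d=8 new=(14,10) → blocked by [14,21]×[8,13], reject
6. q=(14,15) nearest=1 d=10 new=(14,11) → blocked by [14,21]×[8,13], reject
7. q=(4,17) nearest=1 d=12 new=(4,11) → blocked by [2,9]×[6,10], reject
8. q=(0,15) nearest=1 d=10 new=(2,11) → blocked by [2,9]×[6,10], reject
9. q=(7,20) nearest=1 d=15 new=(7,11) → blocked by [2,9]×[6,10], reject
10. q=(28,0) nearest=1 d=20 new=(14,0) → add node 2 parent=1 cost=12
11. q=(2,21) nearest=1 d=16 new=(2,11) → blocked by [2,9]×[6,10], reject
12. q=(12,15) nearest=1 d=10 new=(12,11) → blocked by [2,9]×[6,10], reject
13. q=(11,6) nearest=1 d=3 new=(11,6) → add node 3 parent=1 cost=9
14. q=(4,2) nearest=0 d=2 new=(4,2) → add node 4 parent=0 cost=2
15. q=(17,12) nearest=3 d=6 new=(17,12) → blocked by [14,21]×[8,13], reject
16. q=(23,6) nearest=2 d=9 new=(20,6) → add node 5 parent=2 cost=18
17. q=(13,3) nearest=2 d=3 new=(13,3) → add node 6 parent=2 cost=15
18. q=(4,16) nearest=3 d=10 new=(5,12) → blocked by [2,9]×[6,10], reject
19. q=(17,8) nearest=5 d=3 new=(17,8) → blocked by [14,21]×[8,13], reject
20. q=(23,10) nearest=5 d=4 new=(23,10) → blocked by [23,31]×[6,11], reject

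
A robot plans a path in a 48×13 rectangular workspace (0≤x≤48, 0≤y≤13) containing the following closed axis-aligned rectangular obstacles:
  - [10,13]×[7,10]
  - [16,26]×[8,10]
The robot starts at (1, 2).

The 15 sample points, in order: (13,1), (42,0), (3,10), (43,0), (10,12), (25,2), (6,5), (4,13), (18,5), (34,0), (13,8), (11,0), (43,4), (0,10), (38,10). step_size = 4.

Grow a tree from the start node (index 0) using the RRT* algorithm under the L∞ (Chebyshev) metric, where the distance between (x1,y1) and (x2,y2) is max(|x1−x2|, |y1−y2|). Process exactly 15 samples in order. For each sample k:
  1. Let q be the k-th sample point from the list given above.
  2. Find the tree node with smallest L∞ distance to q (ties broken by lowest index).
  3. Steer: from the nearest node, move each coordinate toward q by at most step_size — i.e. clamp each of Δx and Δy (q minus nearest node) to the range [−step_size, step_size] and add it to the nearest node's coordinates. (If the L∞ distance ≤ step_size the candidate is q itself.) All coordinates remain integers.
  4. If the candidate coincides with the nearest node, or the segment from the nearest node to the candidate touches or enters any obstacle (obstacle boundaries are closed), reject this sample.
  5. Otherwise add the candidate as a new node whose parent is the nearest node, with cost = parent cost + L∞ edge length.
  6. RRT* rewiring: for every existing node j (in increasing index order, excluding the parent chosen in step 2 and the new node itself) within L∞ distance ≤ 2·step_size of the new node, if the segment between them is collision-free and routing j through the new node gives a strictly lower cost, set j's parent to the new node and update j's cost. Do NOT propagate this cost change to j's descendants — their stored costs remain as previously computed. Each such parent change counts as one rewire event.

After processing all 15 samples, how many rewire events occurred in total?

1. q=(13,1) nearest=0 d=12 new=(5,1) → add node 1 parent=0 cost=4
2. q=(42,0) nearest=1 d=37 new=(9,0) → add node 2 parent=1 cost=8
3. q=(3,10) nearest=0 d=8 new=(3,6) → add node 3 parent=0 cost=4
4. q=(43,0) nearest=2 d=34 new=(13,0) → add node 4 parent=2 cost=12
5. q=(10,12) nearest=3 d=7 new=(7,10) → add node 5 parent=3 cost=8
6. q=(25,2) nearest=4 d=12 new=(17,2) → add node 6 parent=4 cost=16
7. q=(6,5) nearest=3 d=3 new=(6,5) → add node 7 parent=3 cost=7
8. q=(4,13) nearest=5 d=3 new=(4,13) → add node 8 parent=5 cost=11
9. q=(18,5) nearest=6 d=3 new=(18,5) → add node 9 parent=6 cost=19
10. q=(34,0) nearest=9 d=16 new=(22,1) → add node 10 parent=9 cost=23
11. q=(13,8) nearest=9 d=5 new=(14,8) → add node 11 parent=9 cost=23
12. q=(11,0) nearest=2 d=2 new=(11,0) → add node 12 parent=2 cost=10; rewire 9→12 (17<19); rewire 11→12 (18<23)
13. q=(43,4) nearest=10 d=21 new=(26,4) → add node 13 parent=10 cost=27
14. q=(0,10) nearest=3 d=4 new=(0,10) → add node 14 parent=3 cost=8
15. q=(38,10) nearest=13 d=12 new=(30,8) → add node 15 parent=13 cost=31

Rewire events: 2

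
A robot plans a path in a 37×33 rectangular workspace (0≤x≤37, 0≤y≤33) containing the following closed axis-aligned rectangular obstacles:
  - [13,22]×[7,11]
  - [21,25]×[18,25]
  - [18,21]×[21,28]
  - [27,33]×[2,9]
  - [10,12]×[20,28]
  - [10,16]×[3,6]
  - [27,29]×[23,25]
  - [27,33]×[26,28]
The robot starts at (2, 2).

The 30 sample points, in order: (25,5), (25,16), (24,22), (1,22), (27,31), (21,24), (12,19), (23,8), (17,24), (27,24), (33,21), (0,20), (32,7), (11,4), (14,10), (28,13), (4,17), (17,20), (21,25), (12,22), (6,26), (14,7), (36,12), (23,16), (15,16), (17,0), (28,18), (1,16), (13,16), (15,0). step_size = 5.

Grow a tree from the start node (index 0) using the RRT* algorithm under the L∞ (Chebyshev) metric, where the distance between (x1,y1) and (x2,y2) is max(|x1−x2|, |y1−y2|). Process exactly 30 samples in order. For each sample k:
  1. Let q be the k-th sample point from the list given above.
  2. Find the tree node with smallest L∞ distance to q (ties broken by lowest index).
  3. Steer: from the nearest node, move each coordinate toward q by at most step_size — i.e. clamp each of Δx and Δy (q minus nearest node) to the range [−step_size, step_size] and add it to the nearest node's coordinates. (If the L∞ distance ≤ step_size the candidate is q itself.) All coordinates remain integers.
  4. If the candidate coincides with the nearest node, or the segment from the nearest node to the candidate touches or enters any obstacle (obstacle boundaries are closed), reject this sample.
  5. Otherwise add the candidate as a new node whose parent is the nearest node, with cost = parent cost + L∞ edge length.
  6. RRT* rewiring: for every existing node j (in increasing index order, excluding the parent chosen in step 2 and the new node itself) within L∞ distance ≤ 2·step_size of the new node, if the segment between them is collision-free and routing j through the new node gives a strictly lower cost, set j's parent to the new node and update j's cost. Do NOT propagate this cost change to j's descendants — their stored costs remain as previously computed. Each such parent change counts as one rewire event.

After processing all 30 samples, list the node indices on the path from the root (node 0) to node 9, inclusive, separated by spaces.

1. q=(25,5) nearest=0 d=23 new=(7,5) → add node 1 parent=0 cost=5
2. q=(25,16) nearest=1 d=18 new=(12,10) → add node 2 parent=1 cost=10
3. q=(24,22) nearest=2 d=12 new=(17,15) → blocked by [13,22]×[7,11], reject
4. q=(1,22) nearest=2 d=12 new=(7,15) → add node 3 parent=2 cost=15
5. q=(27,31) nearest=3 d=20 new=(12,20) → blocked by [10,12]×[20,28], reject
6. q=(21,24) nearest=2 d=14 new=(17,15) → blocked by [13,22]×[7,11], reject
7. q=(12,19) nearest=3 d=5 new=(12,19) → add node 4 parent=3 cost=20
8. q=(23,8) nearest=2 d=11 new=(17,8) → blocked by [13,22]×[7,11], reject
9. q=(17,24) nearest=4 d=5 new=(17,24) → add node 5 parent=4 cost=25
10. q=(27,24) nearest=5 d=10 new=(22,24) → blocked by [21,25]×[18,25], reject
11. q=(33,21) nearest=5 d=16 new=(22,21) → blocked by [21,25]×[18,25], reject
12. q=(0,20) nearest=3 d=7 new=(2,20) → add node 6 parent=3 cost=20
13. q=(32,7) nearest=5 d=17 new=(22,19) → blocked by [21,25]×[18,25], reject
14. q=(11,4) nearest=1 d=4 new=(11,4) → blocked by [10,16]×[3,6], reject
15. q=(14,10) nearest=2 d=2 new=(14,10) → blocked by [13,22]×[7,11], reject
16. q=(28,13) nearest=5 d=11 new=(22,19) → blocked by [21,25]×[18,25], reject
17. q=(4,17) nearest=3 d=3 new=(4,17) → add node 7 parent=3 cost=18
18. q=(17,20) nearest=5 d=4 new=(17,20) → add node 8 parent=5 cost=29
19. q=(21,25) nearest=5 d=4 new=(21,25) → blocked by [21,25]×[18,25], reject
20. q=(12,22) nearest=4 d=3 new=(12,22) → blocked by [10,12]×[20,28], reject
21. q=(6,26) nearest=6 d=6 new=(6,25) → add node 9 parent=6 cost=25
22. q=(14,7) nearest=2 d=3 new=(14,7) → blocked by [13,22]×[7,11], reject
23. q=(36,12) nearest=5 d=19 new=(22,19) → blocked by [21,25]×[18,25], reject
24. q=(23,16) nearest=8 d=6 new=(22,16) → add node 10 parent=8 cost=34
25. q=(15,16) nearest=4 d=3 new=(15,16) → add node 11 parent=4 cost=23; rewire 8→11 (27<29); rewire 10→11 (30<34)
26. q=(17,0) nearest=1 d=10 new=(12,0) → add node 12 parent=1 cost=10
27. q=(28,18) nearest=10 d=6 new=(27,18) → add node 13 parent=10 cost=35
28. q=(1,16) nearest=7 d=3 new=(1,16) → add node 14 parent=7 cost=21
29. q=(13,16) nearest=11 d=2 new=(13,16) → add node 15 parent=11 cost=25
30. q=(15,0) nearest=12 d=3 new=(15,0) → add node 16 parent=12 cost=13

Path: 0 1 2 3 6 9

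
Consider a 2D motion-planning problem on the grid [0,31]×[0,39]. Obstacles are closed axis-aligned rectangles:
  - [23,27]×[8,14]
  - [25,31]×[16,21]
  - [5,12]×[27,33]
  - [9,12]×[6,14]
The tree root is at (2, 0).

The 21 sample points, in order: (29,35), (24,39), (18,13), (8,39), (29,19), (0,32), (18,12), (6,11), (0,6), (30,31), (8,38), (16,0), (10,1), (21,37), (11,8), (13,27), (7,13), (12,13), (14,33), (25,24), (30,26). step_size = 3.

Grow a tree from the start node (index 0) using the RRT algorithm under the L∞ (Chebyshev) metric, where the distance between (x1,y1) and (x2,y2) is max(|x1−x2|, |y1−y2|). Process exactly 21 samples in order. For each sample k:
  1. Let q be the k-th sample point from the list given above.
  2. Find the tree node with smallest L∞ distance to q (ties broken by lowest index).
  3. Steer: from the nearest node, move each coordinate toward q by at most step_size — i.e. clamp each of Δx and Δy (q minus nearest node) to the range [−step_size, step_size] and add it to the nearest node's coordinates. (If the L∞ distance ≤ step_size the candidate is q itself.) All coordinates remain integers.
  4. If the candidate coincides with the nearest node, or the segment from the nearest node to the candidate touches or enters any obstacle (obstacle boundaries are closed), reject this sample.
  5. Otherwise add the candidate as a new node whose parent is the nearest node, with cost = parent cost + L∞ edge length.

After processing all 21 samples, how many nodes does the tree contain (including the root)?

1. q=(29,35) nearest=0 d=35 new=(5,3) → add node 1 parent=0 cost=3
2. q=(24,39) nearest=1 d=36 new=(8,6) → add node 2 parent=1 cost=6
3. q=(18,13) nearest=2 d=10 new=(11,9) → blocked by [9,12]×[6,14], reject
4. q=(8,39) nearest=2 d=33 new=(8,9) → add node 3 parent=2 cost=9
5. q=(29,19) nearest=2 d=21 new=(11,9) → blocked by [9,12]×[6,14], reject
6. q=(0,32) nearest=3 d=23 new=(5,12) → add node 4 parent=3 cost=12
7. q=(18,12) nearest=2 d=10 new=(11,9) → blocked by [9,12]×[6,14], reject
8. q=(6,11) nearest=4 d=1 new=(6,11) → add node 5 parent=4 cost=13
9. q=(0,6) nearest=1 d=5 new=(2,6) → add node 6 parent=1 cost=6
10. q=(30,31) nearest=3 d=22 new=(11,12) → blocked by [9,12]×[6,14], reject
11. q=(8,38) nearest=4 d=26 new=(8,15) → add node 7 parent=4 cost=15
12. q=(16,0) nearest=2 d=8 new=(11,3) → add node 8 parent=2 cost=9
13. q=(10,1) nearest=8 d=2 new=(10,1) → add node 9 parent=8 cost=11
14. q=(21,37) nearest=7 d=22 new=(11,18) → add node 10 parent=7 cost=18
15. q=(11,8) nearest=2 d=3 new=(11,8) → blocked by [9,12]×[6,14], reject
16. q=(13,27) nearest=10 d=9 new=(13,21) → add node 11 parent=10 cost=21
17. q=(7,13) nearest=4 d=2 new=(7,13) → add node 12 parent=4 cost=14
18. q=(12,13) nearest=3 d=4 new=(11,12) → blocked by [9,12]×[6,14], reject
19. q=(14,33) nearest=11 d=12 new=(14,24) → add node 13 parent=11 cost=24
20. q=(25,24) nearest=13 d=11 new=(17,24) → add node 14 parent=13 cost=27
21. q=(30,26) nearest=14 d=13 new=(20,26) → add node 15 parent=14 cost=30

Node count: 16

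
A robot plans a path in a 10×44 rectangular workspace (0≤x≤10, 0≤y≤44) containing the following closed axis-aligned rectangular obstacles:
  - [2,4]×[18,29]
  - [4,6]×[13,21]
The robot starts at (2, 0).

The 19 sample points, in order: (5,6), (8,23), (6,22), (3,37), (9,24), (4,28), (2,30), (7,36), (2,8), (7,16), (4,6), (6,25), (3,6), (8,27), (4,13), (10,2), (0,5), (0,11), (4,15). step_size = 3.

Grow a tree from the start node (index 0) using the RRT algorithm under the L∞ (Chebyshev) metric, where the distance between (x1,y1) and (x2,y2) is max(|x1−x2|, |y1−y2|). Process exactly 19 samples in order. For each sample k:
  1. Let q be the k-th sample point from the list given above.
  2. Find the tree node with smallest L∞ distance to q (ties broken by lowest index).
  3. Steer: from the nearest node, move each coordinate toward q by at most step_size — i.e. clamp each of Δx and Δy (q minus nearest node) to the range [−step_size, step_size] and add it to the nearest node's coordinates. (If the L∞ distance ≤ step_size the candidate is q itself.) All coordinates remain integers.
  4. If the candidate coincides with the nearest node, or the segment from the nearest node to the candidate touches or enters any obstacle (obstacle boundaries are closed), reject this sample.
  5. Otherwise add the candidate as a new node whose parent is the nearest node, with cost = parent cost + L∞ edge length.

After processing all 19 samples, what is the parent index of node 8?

Parent of node 8: 7

1. q=(5,6) nearest=0 d=6 new=(5,3) → add node 1 parent=0 cost=3
2. q=(8,23) nearest=1 d=20 new=(8,6) → add node 2 parent=1 cost=6
3. q=(6,22) nearest=2 d=16 new=(6,9) → add node 3 parent=2 cost=9
4. q=(3,37) nearest=3 d=28 new=(3,12) → add node 4 parent=3 cost=12
5. q=(9,24) nearest=4 d=12 new=(6,15) → blocked by [4,6]×[13,21], reject
6. q=(4,28) nearest=4 d=16 new=(4,15) → blocked by [4,6]×[13,21], reject
7. q=(2,30) nearest=4 d=18 new=(2,15) → add node 5 parent=4 cost=15
8. q=(7,36) nearest=5 d=21 new=(5,18) → blocked by [4,6]×[13,21], reject
9. q=(2,8) nearest=3 d=4 new=(3,8) → add node 6 parent=3 cost=12
10. q=(7,16) nearest=4 d=4 new=(6,15) → blocked by [4,6]×[13,21], reject
11. q=(4,6) nearest=6 d=2 new=(4,6) → add node 7 parent=6 cost=14
12. q=(6,25) nearest=5 d=10 new=(5,18) → blocked by [4,6]×[13,21], reject
13. q=(3,6) nearest=7 d=1 new=(3,6) → add node 8 parent=7 cost=15
14. q=(8,27) nearest=5 d=12 new=(5,18) → blocked by [4,6]×[13,21], reject
15. q=(4,13) nearest=4 d=1 new=(4,13) → blocked by [4,6]×[13,21], reject
16. q=(10,2) nearest=2 d=4 new=(10,3) → add node 9 parent=2 cost=9
17. q=(0,5) nearest=6 d=3 new=(0,5) → add node 10 parent=6 cost=15
18. q=(0,11) nearest=4 d=3 new=(0,11) → add node 11 parent=4 cost=15
19. q=(4,15) nearest=5 d=2 new=(4,15) → blocked by [4,6]×[13,21], reject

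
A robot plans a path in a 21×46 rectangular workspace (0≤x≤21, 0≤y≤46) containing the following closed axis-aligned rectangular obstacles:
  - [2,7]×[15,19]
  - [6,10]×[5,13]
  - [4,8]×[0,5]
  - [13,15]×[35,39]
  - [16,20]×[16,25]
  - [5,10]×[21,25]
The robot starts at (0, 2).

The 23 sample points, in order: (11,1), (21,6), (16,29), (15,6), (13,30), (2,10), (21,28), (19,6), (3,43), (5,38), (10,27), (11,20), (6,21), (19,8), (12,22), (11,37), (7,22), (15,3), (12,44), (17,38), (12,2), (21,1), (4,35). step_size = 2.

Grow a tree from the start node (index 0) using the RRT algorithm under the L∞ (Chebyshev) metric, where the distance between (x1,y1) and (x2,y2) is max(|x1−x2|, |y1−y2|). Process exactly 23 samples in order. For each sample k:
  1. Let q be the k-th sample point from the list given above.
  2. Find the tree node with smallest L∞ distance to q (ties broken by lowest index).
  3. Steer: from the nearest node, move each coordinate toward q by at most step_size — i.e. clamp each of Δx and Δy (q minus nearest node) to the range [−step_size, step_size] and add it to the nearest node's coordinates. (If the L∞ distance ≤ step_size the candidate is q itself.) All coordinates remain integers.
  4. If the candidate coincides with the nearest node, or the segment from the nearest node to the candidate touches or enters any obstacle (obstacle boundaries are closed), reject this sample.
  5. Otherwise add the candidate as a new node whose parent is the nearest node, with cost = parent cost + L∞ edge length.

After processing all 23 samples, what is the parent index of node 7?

1. q=(11,1) nearest=0 d=11 new=(2,1) → add node 1 parent=0 cost=2
2. q=(21,6) nearest=1 d=19 new=(4,3) → blocked by [4,8]×[0,5], reject
3. q=(16,29) nearest=0 d=27 new=(2,4) → add node 2 parent=0 cost=2
4. q=(15,6) nearest=1 d=13 new=(4,3) → blocked by [4,8]×[0,5], reject
5. q=(13,30) nearest=2 d=26 new=(4,6) → add node 3 parent=2 cost=4
6. q=(2,10) nearest=3 d=4 new=(2,8) → add node 4 parent=3 cost=6
7. q=(21,28) nearest=4 d=20 new=(4,10) → add node 5 parent=4 cost=8
8. q=(19,6) nearest=3 d=15 new=(6,6) → blocked by [6,10]×[5,13], reject
9. q=(3,43) nearest=5 d=33 new=(3,12) → add node 6 parent=5 cost=10
10. q=(5,38) nearest=6 d=26 new=(5,14) → add node 7 parent=6 cost=12
11. q=(10,27) nearest=7 d=13 new=(7,16) → blocked by [2,7]×[15,19], reject
12. q=(11,20) nearest=7 d=6 new=(7,16) → blocked by [2,7]×[15,19], reject
13. q=(6,21) nearest=7 d=7 new=(6,16) → blocked by [2,7]×[15,19], reject
14. q=(19,8) nearest=7 d=14 new=(7,12) → blocked by [6,10]×[5,13], reject
15. q=(12,22) nearest=7 d=8 new=(7,16) → blocked by [2,7]×[15,19], reject
16. q=(11,37) nearest=7 d=23 new=(7,16) → blocked by [2,7]×[15,19], reject
17. q=(7,22) nearest=7 d=8 new=(7,16) → blocked by [2,7]×[15,19], reject
18. q=(15,3) nearest=3 d=11 new=(6,4) → blocked by [4,8]×[0,5], reject
19. q=(12,44) nearest=7 d=30 new=(7,16) → blocked by [2,7]×[15,19], reject
20. q=(17,38) nearest=7 d=24 new=(7,16) → blocked by [2,7]×[15,19], reject
21. q=(12,2) nearest=3 d=8 new=(6,4) → blocked by [4,8]×[0,5], reject
22. q=(21,1) nearest=7 d=16 new=(7,12) → blocked by [6,10]×[5,13], reject
23. q=(4,35) nearest=7 d=21 new=(4,16) → blocked by [2,7]×[15,19], reject

Parent of node 7: 6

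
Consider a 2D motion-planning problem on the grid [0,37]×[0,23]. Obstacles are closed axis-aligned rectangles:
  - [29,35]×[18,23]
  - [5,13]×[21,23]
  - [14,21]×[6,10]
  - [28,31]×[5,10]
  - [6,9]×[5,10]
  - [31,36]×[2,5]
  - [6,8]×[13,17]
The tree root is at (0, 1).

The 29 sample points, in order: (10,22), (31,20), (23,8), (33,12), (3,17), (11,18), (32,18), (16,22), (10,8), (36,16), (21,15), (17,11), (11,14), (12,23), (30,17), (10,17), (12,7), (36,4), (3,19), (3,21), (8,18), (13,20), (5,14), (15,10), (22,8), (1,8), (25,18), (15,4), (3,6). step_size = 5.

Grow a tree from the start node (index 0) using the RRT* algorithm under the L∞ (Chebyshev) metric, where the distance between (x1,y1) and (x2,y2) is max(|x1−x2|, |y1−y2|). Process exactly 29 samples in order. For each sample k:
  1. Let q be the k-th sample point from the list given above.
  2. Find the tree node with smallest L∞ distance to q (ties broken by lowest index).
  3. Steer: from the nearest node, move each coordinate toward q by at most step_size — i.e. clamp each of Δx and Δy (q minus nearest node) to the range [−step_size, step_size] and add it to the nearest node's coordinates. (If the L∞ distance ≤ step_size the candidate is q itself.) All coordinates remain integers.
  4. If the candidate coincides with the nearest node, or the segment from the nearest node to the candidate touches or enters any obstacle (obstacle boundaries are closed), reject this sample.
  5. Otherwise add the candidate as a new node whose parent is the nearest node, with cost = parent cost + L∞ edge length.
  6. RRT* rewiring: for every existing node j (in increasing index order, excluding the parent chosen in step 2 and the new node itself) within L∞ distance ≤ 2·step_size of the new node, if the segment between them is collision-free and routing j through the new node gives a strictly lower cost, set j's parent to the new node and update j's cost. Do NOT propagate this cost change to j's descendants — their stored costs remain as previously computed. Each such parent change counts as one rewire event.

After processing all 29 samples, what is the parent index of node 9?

Parent of node 9: 11

1. q=(10,22) nearest=0 d=21 new=(5,6) → add node 1 parent=0 cost=5
2. q=(31,20) nearest=1 d=26 new=(10,11) → blocked by [6,9]×[5,10], reject
3. q=(23,8) nearest=1 d=18 new=(10,8) → blocked by [6,9]×[5,10], reject
4. q=(33,12) nearest=1 d=28 new=(10,11) → blocked by [6,9]×[5,10], reject
5. q=(3,17) nearest=1 d=11 new=(3,11) → add node 2 parent=1 cost=10
6. q=(11,18) nearest=2 d=8 new=(8,16) → blocked by [6,8]×[13,17], reject
7. q=(32,18) nearest=1 d=27 new=(10,11) → blocked by [6,9]×[5,10], reject
8. q=(16,22) nearest=2 d=13 new=(8,16) → blocked by [6,8]×[13,17], reject
9. q=(10,8) nearest=1 d=5 new=(10,8) → blocked by [6,9]×[5,10], reject
10. q=(36,16) nearest=1 d=31 new=(10,11) → blocked by [6,9]×[5,10], reject
11. q=(21,15) nearest=1 d=16 new=(10,11) → blocked by [6,9]×[5,10], reject
12. q=(17,11) nearest=1 d=12 new=(10,11) → blocked by [6,9]×[5,10], reject
13. q=(11,14) nearest=1 d=8 new=(10,11) → blocked by [6,9]×[5,10], reject
14. q=(12,23) nearest=2 d=12 new=(8,16) → blocked by [6,8]×[13,17], reject
15. q=(30,17) nearest=1 d=25 new=(10,11) → blocked by [6,9]×[5,10], reject
16. q=(10,17) nearest=2 d=7 new=(8,16) → blocked by [6,8]×[13,17], reject
17. q=(12,7) nearest=1 d=7 new=(10,7) → blocked by [6,9]×[5,10], reject
18. q=(36,4) nearest=1 d=31 new=(10,4) → blocked by [6,9]×[5,10], reject
19. q=(3,19) nearest=2 d=8 new=(3,16) → add node 3 parent=2 cost=15
20. q=(3,21) nearest=3 d=5 new=(3,21) → add node 4 parent=3 cost=20
21. q=(8,18) nearest=3 d=5 new=(8,18) → add node 5 parent=3 cost=20
22. q=(13,20) nearest=5 d=5 new=(13,20) → add node 6 parent=5 cost=25
23. q=(5,14) nearest=3 d=2 new=(5,14) → add node 7 parent=3 cost=17
24. q=(15,10) nearest=5 d=8 new=(13,13) → add node 8 parent=5 cost=25
25. q=(22,8) nearest=8 d=9 new=(18,8) → blocked by [14,21]×[6,10], reject
26. q=(1,8) nearest=2 d=3 new=(1,8) → add node 9 parent=2 cost=13
27. q=(25,18) nearest=6 d=12 new=(18,18) → add node 10 parent=6 cost=30
28. q=(15,4) nearest=8 d=9 new=(15,8) → blocked by [14,21]×[6,10], reject
29. q=(3,6) nearest=1 d=2 new=(3,6) → add node 11 parent=1 cost=7; rewire 7→11 (15<17); rewire 9→11 (9<13)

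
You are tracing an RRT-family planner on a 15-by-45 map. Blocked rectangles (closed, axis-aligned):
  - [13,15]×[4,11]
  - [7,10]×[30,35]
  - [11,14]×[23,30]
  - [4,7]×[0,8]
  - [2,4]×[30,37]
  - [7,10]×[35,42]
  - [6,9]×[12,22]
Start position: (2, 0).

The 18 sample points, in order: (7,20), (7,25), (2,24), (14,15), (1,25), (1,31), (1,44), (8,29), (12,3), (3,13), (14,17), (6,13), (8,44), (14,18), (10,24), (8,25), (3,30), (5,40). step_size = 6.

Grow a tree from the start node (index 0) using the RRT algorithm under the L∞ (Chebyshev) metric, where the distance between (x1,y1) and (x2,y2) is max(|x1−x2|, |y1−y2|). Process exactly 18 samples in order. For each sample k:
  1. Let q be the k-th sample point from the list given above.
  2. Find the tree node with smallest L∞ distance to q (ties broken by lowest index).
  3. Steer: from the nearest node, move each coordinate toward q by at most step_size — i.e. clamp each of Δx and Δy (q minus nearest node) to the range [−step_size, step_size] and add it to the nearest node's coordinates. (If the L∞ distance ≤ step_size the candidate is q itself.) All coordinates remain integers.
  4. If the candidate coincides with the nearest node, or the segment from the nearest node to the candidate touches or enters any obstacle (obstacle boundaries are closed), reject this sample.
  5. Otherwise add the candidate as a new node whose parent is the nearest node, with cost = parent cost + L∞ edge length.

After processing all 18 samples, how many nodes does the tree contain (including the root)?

1. q=(7,20) nearest=0 d=20 new=(7,6) → blocked by [4,7]×[0,8], reject
2. q=(7,25) nearest=0 d=25 new=(7,6) → blocked by [4,7]×[0,8], reject
3. q=(2,24) nearest=0 d=24 new=(2,6) → add node 1 parent=0 cost=6
4. q=(14,15) nearest=1 d=12 new=(8,12) → blocked by [4,7]×[0,8], reject
5. q=(1,25) nearest=1 d=19 new=(1,12) → add node 2 parent=1 cost=12
6. q=(1,31) nearest=2 d=19 new=(1,18) → add node 3 parent=2 cost=18
7. q=(1,44) nearest=3 d=26 new=(1,24) → add node 4 parent=3 cost=24
8. q=(8,29) nearest=4 d=7 new=(7,29) → add node 5 parent=4 cost=30
9. q=(12,3) nearest=0 d=10 new=(8,3) → blocked by [4,7]×[0,8], reject
10. q=(3,13) nearest=2 d=2 new=(3,13) → add node 6 parent=2 cost=14
11. q=(14,17) nearest=6 d=11 new=(9,17) → blocked by [6,9]×[12,22], reject
12. q=(6,13) nearest=6 d=3 new=(6,13) → blocked by [6,9]×[12,22], reject
13. q=(8,44) nearest=5 d=15 new=(8,35) → blocked by [7,10]×[30,35], reject
14. q=(14,18) nearest=5 d=11 new=(13,23) → blocked by [11,14]×[23,30], reject
15. q=(10,24) nearest=5 d=5 new=(10,24) → add node 7 parent=5 cost=35
16. q=(8,25) nearest=7 d=2 new=(8,25) → add node 8 parent=7 cost=37
17. q=(3,30) nearest=5 d=4 new=(3,30) → blocked by [2,4]×[30,37], reject
18. q=(5,40) nearest=5 d=11 new=(5,35) → add node 9 parent=5 cost=36

Node count: 10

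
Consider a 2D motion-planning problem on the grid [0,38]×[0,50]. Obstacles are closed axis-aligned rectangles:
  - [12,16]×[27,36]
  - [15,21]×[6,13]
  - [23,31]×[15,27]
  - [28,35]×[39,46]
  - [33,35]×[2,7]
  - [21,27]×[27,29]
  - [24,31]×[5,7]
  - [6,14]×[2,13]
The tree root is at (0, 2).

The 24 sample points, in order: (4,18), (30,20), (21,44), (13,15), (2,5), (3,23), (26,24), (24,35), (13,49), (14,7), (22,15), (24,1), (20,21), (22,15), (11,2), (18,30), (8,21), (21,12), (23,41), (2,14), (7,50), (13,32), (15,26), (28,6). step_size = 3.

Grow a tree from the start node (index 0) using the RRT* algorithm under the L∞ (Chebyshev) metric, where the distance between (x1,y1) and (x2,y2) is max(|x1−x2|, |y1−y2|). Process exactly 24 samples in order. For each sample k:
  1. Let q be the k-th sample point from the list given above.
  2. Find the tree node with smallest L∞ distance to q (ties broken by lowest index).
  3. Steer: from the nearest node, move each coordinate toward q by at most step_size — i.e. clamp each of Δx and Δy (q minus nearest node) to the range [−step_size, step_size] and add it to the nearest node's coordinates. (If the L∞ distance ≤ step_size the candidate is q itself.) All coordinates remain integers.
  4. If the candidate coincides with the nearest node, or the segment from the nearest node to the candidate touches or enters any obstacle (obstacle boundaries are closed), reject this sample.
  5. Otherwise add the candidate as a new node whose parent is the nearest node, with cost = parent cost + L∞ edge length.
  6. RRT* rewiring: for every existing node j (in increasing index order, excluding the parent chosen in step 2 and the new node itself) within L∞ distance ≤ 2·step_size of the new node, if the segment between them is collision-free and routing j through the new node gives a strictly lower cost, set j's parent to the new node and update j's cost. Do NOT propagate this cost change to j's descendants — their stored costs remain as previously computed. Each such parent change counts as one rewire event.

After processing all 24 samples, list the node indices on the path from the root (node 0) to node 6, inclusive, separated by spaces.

1. q=(4,18) nearest=0 d=16 new=(3,5) → add node 1 parent=0 cost=3
2. q=(30,20) nearest=1 d=27 new=(6,8) → blocked by [6,14]×[2,13], reject
3. q=(21,44) nearest=1 d=39 new=(6,8) → blocked by [6,14]×[2,13], reject
4. q=(13,15) nearest=1 d=10 new=(6,8) → blocked by [6,14]×[2,13], reject
5. q=(2,5) nearest=1 d=1 new=(2,5) → add node 2 parent=1 cost=4
6. q=(3,23) nearest=1 d=18 new=(3,8) → add node 3 parent=1 cost=6
7. q=(26,24) nearest=1 d=23 new=(6,8) → blocked by [6,14]×[2,13], reject
8. q=(24,35) nearest=3 d=27 new=(6,11) → blocked by [6,14]×[2,13], reject
9. q=(13,49) nearest=3 d=41 new=(6,11) → blocked by [6,14]×[2,13], reject
10. q=(14,7) nearest=1 d=11 new=(6,7) → blocked by [6,14]×[2,13], reject
11. q=(22,15) nearest=1 d=19 new=(6,8) → blocked by [6,14]×[2,13], reject
12. q=(24,1) nearest=1 d=21 new=(6,2) → blocked by [6,14]×[2,13], reject
13. q=(20,21) nearest=1 d=17 new=(6,8) → blocked by [6,14]×[2,13], reject
14. q=(22,15) nearest=1 d=19 new=(6,8) → blocked by [6,14]×[2,13], reject
15. q=(11,2) nearest=1 d=8 new=(6,2) → blocked by [6,14]×[2,13], reject
16. q=(18,30) nearest=3 d=22 new=(6,11) → blocked by [6,14]×[2,13], reject
17. q=(8,21) nearest=3 d=13 new=(6,11) → blocked by [6,14]×[2,13], reject
18. q=(21,12) nearest=1 d=18 new=(6,8) → blocked by [6,14]×[2,13], reject
19. q=(23,41) nearest=3 d=33 new=(6,11) → blocked by [6,14]×[2,13], reject
20. q=(2,14) nearest=3 d=6 new=(2,11) → add node 4 parent=3 cost=9
21. q=(7,50) nearest=4 d=39 new=(5,14) → add node 5 parent=4 cost=12
22. q=(13,32) nearest=5 d=18 new=(8,17) → add node 6 parent=5 cost=15
23. q=(15,26) nearest=6 d=9 new=(11,20) → add node 7 parent=6 cost=18
24. q=(28,6) nearest=7 d=17 new=(14,17) → add node 8 parent=7 cost=21

Path: 0 1 3 4 5 6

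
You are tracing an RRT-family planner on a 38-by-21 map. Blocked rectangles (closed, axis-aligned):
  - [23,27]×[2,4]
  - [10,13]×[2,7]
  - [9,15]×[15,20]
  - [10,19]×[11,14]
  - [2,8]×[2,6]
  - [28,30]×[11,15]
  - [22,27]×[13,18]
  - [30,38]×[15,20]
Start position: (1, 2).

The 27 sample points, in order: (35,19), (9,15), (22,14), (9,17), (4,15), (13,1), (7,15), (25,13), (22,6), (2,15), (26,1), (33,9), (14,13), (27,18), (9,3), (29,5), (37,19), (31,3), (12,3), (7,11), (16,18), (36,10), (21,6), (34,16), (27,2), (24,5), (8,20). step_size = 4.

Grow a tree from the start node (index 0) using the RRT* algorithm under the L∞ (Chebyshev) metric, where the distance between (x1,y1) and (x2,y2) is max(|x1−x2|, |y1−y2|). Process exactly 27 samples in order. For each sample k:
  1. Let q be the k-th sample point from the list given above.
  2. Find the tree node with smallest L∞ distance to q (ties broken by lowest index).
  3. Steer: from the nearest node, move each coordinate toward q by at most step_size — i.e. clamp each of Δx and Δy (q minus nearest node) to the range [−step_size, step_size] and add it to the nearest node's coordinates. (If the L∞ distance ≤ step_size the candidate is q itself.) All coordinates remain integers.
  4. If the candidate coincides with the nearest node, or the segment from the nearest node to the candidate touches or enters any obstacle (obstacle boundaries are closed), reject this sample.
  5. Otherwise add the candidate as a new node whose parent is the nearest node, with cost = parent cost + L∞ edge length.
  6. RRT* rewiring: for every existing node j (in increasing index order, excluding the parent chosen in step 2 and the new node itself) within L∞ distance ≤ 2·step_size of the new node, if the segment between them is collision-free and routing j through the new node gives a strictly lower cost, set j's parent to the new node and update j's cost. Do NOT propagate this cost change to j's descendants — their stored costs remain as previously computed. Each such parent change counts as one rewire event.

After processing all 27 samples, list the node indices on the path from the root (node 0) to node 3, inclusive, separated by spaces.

1. q=(35,19) nearest=0 d=34 new=(5,6) → blocked by [2,8]×[2,6], reject
2. q=(9,15) nearest=0 d=13 new=(5,6) → blocked by [2,8]×[2,6], reject
3. q=(22,14) nearest=0 d=21 new=(5,6) → blocked by [2,8]×[2,6], reject
4. q=(9,17) nearest=0 d=15 new=(5,6) → blocked by [2,8]×[2,6], reject
5. q=(4,15) nearest=0 d=13 new=(4,6) → blocked by [2,8]×[2,6], reject
6. q=(13,1) nearest=0 d=12 new=(5,1) → add node 1 parent=0 cost=4
7. q=(7,15) nearest=0 d=13 new=(5,6) → blocked by [2,8]×[2,6], reject
8. q=(25,13) nearest=1 d=20 new=(9,5) → blocked by [2,8]×[2,6], reject
9. q=(22,6) nearest=1 d=17 new=(9,5) → blocked by [2,8]×[2,6], reject
10. q=(2,15) nearest=0 d=13 new=(2,6) → blocked by [2,8]×[2,6], reject
11. q=(26,1) nearest=1 d=21 new=(9,1) → add node 2 parent=1 cost=8
12. q=(33,9) nearest=2 d=24 new=(13,5) → blocked by [10,13]×[2,7], reject
13. q=(14,13) nearest=1 d=12 new=(9,5) → blocked by [2,8]×[2,6], reject
14. q=(27,18) nearest=2 d=18 new=(13,5) → blocked by [10,13]×[2,7], reject
15. q=(9,3) nearest=2 d=2 new=(9,3) → add node 3 parent=2 cost=10
16. q=(29,5) nearest=2 d=20 new=(13,5) → blocked by [10,13]×[2,7], reject
17. q=(37,19) nearest=2 d=28 new=(13,5) → blocked by [10,13]×[2,7], reject
18. q=(31,3) nearest=2 d=22 new=(13,3) → blocked by [10,13]×[2,7], reject
19. q=(12,3) nearest=2 d=3 new=(12,3) → blocked by [10,13]×[2,7], reject
20. q=(7,11) nearest=3 d=8 new=(7,7) → blocked by [2,8]×[2,6], reject
21. q=(16,18) nearest=3 d=15 new=(13,7) → blocked by [10,13]×[2,7], reject
22. q=(36,10) nearest=2 d=27 new=(13,5) → blocked by [10,13]×[2,7], reject
23. q=(21,6) nearest=2 d=12 new=(13,5) → blocked by [10,13]×[2,7], reject
24. q=(34,16) nearest=2 d=25 new=(13,5) → blocked by [10,13]×[2,7], reject
25. q=(27,2) nearest=2 d=18 new=(13,2) → blocked by [10,13]×[2,7], reject
26. q=(24,5) nearest=2 d=15 new=(13,5) → blocked by [10,13]×[2,7], reject
27. q=(8,20) nearest=3 d=17 new=(8,7) → add node 4 parent=3 cost=14

Path: 0 1 2 3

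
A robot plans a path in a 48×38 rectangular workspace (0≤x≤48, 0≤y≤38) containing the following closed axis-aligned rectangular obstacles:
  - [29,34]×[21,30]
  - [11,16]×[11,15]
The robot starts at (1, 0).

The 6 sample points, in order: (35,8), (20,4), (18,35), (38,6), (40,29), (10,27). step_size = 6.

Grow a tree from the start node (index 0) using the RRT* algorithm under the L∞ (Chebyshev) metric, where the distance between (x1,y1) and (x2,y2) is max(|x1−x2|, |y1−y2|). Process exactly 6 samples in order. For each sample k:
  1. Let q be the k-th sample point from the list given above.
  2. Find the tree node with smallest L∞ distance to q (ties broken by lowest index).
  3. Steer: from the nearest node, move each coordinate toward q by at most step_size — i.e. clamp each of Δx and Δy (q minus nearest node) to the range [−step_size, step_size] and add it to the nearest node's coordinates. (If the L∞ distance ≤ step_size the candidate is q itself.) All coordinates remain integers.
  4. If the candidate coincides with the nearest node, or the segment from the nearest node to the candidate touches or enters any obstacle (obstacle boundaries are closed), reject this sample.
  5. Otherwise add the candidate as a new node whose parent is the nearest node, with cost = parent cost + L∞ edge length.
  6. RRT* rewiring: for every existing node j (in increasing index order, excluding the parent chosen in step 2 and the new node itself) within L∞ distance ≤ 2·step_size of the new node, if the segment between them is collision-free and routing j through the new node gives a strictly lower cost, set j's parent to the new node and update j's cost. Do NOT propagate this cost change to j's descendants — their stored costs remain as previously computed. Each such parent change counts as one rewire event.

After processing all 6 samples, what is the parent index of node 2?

1. q=(35,8) nearest=0 d=34 new=(7,6) → add node 1 parent=0 cost=6
2. q=(20,4) nearest=1 d=13 new=(13,4) → add node 2 parent=1 cost=12
3. q=(18,35) nearest=1 d=29 new=(13,12) → blocked by [11,16]×[11,15], reject
4. q=(38,6) nearest=2 d=25 new=(19,6) → add node 3 parent=2 cost=18
5. q=(40,29) nearest=3 d=23 new=(25,12) → add node 4 parent=3 cost=24
6. q=(10,27) nearest=4 d=15 new=(19,18) → add node 5 parent=4 cost=30

Parent of node 2: 1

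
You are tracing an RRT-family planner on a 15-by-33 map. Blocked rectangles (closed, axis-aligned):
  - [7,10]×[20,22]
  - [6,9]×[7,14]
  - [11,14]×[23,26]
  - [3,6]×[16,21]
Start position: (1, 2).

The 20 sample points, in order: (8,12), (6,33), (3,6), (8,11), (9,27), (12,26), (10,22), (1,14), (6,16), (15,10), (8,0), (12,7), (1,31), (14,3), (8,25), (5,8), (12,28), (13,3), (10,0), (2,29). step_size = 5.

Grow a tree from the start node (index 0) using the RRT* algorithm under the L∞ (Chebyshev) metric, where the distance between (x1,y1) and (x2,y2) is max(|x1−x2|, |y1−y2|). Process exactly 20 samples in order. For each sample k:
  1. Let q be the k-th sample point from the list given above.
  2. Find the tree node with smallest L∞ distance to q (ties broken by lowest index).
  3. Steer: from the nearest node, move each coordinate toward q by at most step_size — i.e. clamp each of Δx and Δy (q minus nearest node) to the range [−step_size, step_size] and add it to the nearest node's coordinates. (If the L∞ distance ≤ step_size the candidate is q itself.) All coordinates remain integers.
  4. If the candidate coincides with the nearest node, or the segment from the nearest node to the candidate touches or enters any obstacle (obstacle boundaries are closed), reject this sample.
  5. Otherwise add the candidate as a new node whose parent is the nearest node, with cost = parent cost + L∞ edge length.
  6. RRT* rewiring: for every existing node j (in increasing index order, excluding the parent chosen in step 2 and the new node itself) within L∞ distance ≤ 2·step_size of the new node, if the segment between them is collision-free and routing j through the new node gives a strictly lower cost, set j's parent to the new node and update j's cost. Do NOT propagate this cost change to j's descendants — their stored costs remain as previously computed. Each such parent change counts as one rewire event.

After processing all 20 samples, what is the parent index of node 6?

1. q=(8,12) nearest=0 d=10 new=(6,7) → blocked by [6,9]×[7,14], reject
2. q=(6,33) nearest=0 d=31 new=(6,7) → blocked by [6,9]×[7,14], reject
3. q=(3,6) nearest=0 d=4 new=(3,6) → add node 1 parent=0 cost=4
4. q=(8,11) nearest=1 d=5 new=(8,11) → blocked by [6,9]×[7,14], reject
5. q=(9,27) nearest=1 d=21 new=(8,11) → blocked by [6,9]×[7,14], reject
6. q=(12,26) nearest=1 d=20 new=(8,11) → blocked by [6,9]×[7,14], reject
7. q=(10,22) nearest=1 d=16 new=(8,11) → blocked by [6,9]×[7,14], reject
8. q=(1,14) nearest=1 d=8 new=(1,11) → add node 2 parent=1 cost=9
9. q=(6,16) nearest=2 d=5 new=(6,16) → blocked by [3,6]×[16,21], reject
10. q=(15,10) nearest=1 d=12 new=(8,10) → blocked by [6,9]×[7,14], reject
11. q=(8,0) nearest=1 d=6 new=(8,1) → add node 3 parent=1 cost=9
12. q=(12,7) nearest=3 d=6 new=(12,6) → add node 4 parent=3 cost=14
13. q=(1,31) nearest=2 d=20 new=(1,16) → add node 5 parent=2 cost=14
14. q=(14,3) nearest=4 d=3 new=(14,3) → add node 6 parent=4 cost=17
15. q=(8,25) nearest=5 d=9 new=(6,21) → blocked by [3,6]×[16,21], reject
16. q=(5,8) nearest=1 d=2 new=(5,8) → add node 7 parent=1 cost=6
17. q=(12,28) nearest=5 d=12 new=(6,21) → blocked by [3,6]×[16,21], reject
18. q=(13,3) nearest=6 d=1 new=(13,3) → add node 8 parent=6 cost=18
19. q=(10,0) nearest=3 d=2 new=(10,0) → add node 9 parent=3 cost=11; rewire 6→9 (15<17); rewire 8→9 (14<18)
20. q=(2,29) nearest=5 d=13 new=(2,21) → add node 10 parent=5 cost=19

Parent of node 6: 9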